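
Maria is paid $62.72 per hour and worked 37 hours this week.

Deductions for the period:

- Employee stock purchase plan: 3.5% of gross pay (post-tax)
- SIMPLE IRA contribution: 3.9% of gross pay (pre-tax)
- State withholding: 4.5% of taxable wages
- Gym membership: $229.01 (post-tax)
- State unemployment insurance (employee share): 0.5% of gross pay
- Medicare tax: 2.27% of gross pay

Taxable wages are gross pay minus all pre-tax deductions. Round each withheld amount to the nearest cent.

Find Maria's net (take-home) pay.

$1755.27

Gross pay: 37 × $62.72 = $2320.64
SIMPLE IRA contribution: $2320.64 × 0.039 = $90.50
Taxable wages = $2320.64 − $90.50 = $2230.14
State withholding: $2230.14 × 0.045 = $100.36
Medicare tax: $2320.64 × 0.0227 = $52.68
State unemployment insurance (employee share): $2320.64 × 0.005 = $11.60
Gym membership: $229.01
Employee stock purchase plan: $2320.64 × 0.035 = $81.22
Total deductions = $90.50 + $100.36 + $52.68 + $11.60 + $229.01 + $81.22 = $565.37
Net pay = $2320.64 − $565.37 = $1755.27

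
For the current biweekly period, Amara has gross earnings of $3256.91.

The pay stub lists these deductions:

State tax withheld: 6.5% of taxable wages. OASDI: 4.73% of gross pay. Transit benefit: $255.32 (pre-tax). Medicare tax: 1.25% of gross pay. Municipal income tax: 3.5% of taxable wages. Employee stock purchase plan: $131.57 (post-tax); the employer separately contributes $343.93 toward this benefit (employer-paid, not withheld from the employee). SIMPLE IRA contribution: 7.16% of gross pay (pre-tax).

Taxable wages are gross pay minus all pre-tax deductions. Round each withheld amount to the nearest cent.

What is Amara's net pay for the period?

Transit benefit: $255.32
SIMPLE IRA contribution: $3256.91 × 0.0716 = $233.19
Pre-tax total = $255.32 + $233.19 = $488.51
Taxable wages = $3256.91 − $488.51 = $2768.40
State tax withheld: $2768.40 × 0.065 = $179.95
Municipal income tax: $2768.40 × 0.035 = $96.89
OASDI: $3256.91 × 0.0473 = $154.05
Medicare tax: $3256.91 × 0.0125 = $40.71
Employee stock purchase plan: $131.57
(Employer's $343.93 toward employee stock purchase plan is not withheld from the employee.)
Total deductions = $255.32 + $233.19 + $179.95 + $96.89 + $154.05 + $40.71 + $131.57 = $1091.68
Net pay = $3256.91 − $1091.68 = $2165.23

$2165.23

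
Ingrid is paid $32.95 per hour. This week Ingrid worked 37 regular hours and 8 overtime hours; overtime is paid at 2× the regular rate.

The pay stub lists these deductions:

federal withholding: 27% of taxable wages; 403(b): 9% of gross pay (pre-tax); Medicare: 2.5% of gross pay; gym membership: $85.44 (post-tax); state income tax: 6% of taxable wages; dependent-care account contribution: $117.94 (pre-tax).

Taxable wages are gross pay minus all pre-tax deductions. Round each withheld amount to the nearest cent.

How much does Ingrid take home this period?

$856.64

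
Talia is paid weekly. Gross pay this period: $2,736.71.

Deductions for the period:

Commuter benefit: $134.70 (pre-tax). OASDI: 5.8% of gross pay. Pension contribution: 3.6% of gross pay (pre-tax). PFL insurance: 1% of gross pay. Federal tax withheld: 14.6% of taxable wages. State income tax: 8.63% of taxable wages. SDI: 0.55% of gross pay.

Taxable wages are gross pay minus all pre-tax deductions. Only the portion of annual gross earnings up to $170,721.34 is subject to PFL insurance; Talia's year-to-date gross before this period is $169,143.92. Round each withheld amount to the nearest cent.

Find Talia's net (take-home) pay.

Pension contribution: $2,736.71 × 0.036 = $98.52
Commuter benefit: $134.70
Pre-tax total = $98.52 + $134.70 = $233.22
Taxable wages = $2,736.71 − $233.22 = $2,503.49
Federal tax withheld: $2,503.49 × 0.146 = $365.51
State income tax: $2,503.49 × 0.0863 = $216.05
OASDI: $2,736.71 × 0.058 = $158.73
SDI: $2,736.71 × 0.0055 = $15.05
PFL insurance: only $170,721.34 − $169,143.92 = $1,577.42 of this check is subject → $1,577.42 × 0.01 = $15.77
Total deductions = $98.52 + $134.70 + $365.51 + $216.05 + $158.73 + $15.05 + $15.77 = $1,004.33
Net pay = $2,736.71 − $1,004.33 = $1,732.38

$1,732.38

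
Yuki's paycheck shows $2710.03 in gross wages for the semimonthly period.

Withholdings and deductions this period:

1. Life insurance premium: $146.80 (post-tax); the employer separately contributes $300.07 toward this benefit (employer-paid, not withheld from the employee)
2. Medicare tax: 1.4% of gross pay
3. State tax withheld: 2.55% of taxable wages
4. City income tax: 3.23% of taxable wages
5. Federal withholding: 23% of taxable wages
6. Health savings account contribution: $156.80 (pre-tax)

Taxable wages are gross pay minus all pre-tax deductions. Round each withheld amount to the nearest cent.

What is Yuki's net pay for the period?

$1633.67

Health savings account contribution: $156.80
Taxable wages = $2710.03 − $156.80 = $2553.23
State tax withheld: $2553.23 × 0.0255 = $65.11
City income tax: $2553.23 × 0.0323 = $82.47
Federal withholding: $2553.23 × 0.23 = $587.24
Medicare tax: $2710.03 × 0.014 = $37.94
Life insurance premium: $146.80
(Employer's $300.07 toward life insurance premium is not withheld from the employee.)
Total deductions = $156.80 + $65.11 + $82.47 + $587.24 + $37.94 + $146.80 = $1076.36
Net pay = $2710.03 − $1076.36 = $1633.67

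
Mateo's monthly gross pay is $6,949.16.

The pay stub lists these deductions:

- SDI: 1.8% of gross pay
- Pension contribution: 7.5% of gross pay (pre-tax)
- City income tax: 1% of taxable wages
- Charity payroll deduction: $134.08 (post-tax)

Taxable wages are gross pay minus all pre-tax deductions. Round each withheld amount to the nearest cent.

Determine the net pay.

Pension contribution: $6,949.16 × 0.075 = $521.19
Taxable wages = $6,949.16 − $521.19 = $6,427.97
City income tax: $6,427.97 × 0.01 = $64.28
SDI: $6,949.16 × 0.018 = $125.08
Charity payroll deduction: $134.08
Total deductions = $521.19 + $64.28 + $125.08 + $134.08 = $844.63
Net pay = $6,949.16 − $844.63 = $6,104.53

$6,104.53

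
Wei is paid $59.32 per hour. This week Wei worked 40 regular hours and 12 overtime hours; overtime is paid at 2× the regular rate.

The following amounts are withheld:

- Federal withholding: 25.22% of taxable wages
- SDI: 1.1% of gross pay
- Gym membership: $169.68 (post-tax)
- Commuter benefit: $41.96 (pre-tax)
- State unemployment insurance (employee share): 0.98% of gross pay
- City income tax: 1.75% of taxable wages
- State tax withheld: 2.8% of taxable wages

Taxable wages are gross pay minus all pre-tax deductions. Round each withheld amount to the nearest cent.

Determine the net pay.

Regular pay: 40 × $59.32 = $2,372.80
Overtime pay: 12 × $59.32 × 2 = $1,423.68
Gross pay = $2,372.80 + $1,423.68 = $3,796.48
Commuter benefit: $41.96
Taxable wages = $3,796.48 − $41.96 = $3,754.52
State tax withheld: $3,754.52 × 0.028 = $105.13
Federal withholding: $3,754.52 × 0.2522 = $946.89
City income tax: $3,754.52 × 0.0175 = $65.70
SDI: $3,796.48 × 0.011 = $41.76
State unemployment insurance (employee share): $3,796.48 × 0.0098 = $37.21
Gym membership: $169.68
Total deductions = $41.96 + $105.13 + $946.89 + $65.70 + $41.76 + $37.21 + $169.68 = $1,408.33
Net pay = $3,796.48 − $1,408.33 = $2,388.15

$2,388.15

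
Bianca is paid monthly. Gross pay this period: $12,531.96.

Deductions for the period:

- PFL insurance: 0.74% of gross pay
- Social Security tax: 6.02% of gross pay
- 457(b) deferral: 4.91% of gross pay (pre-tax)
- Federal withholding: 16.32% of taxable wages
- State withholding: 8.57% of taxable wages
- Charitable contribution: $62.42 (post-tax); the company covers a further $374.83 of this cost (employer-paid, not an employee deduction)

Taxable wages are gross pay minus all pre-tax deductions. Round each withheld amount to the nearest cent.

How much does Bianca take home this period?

$8,041.00

457(b) deferral: $12,531.96 × 0.0491 = $615.32
Taxable wages = $12,531.96 − $615.32 = $11,916.64
Federal withholding: $11,916.64 × 0.1632 = $1,944.80
State withholding: $11,916.64 × 0.0857 = $1,021.26
PFL insurance: $12,531.96 × 0.0074 = $92.74
Social Security tax: $12,531.96 × 0.0602 = $754.42
Charitable contribution: $62.42
(Employer's $374.83 toward charitable contribution is not withheld from the employee.)
Total deductions = $615.32 + $1,944.80 + $1,021.26 + $92.74 + $754.42 + $62.42 = $4,490.96
Net pay = $12,531.96 − $4,490.96 = $8,041.00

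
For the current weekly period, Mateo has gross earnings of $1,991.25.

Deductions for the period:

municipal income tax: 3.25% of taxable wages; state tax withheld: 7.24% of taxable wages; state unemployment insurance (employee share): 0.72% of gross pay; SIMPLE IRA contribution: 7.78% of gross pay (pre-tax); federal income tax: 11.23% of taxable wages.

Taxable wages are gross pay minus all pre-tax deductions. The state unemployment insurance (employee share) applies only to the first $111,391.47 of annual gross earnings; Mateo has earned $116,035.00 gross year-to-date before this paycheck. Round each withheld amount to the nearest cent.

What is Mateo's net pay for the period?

$1,437.48

SIMPLE IRA contribution: $1,991.25 × 0.0778 = $154.92
Taxable wages = $1,991.25 − $154.92 = $1,836.33
Federal income tax: $1,836.33 × 0.1123 = $206.22
State tax withheld: $1,836.33 × 0.0724 = $132.95
Municipal income tax: $1,836.33 × 0.0325 = $59.68
State unemployment insurance (employee share): annual cap $111,391.47 already reached (YTD $116,035.00), so $0.00
Total deductions = $154.92 + $206.22 + $132.95 + $59.68 + $0.00 = $553.77
Net pay = $1,991.25 − $553.77 = $1,437.48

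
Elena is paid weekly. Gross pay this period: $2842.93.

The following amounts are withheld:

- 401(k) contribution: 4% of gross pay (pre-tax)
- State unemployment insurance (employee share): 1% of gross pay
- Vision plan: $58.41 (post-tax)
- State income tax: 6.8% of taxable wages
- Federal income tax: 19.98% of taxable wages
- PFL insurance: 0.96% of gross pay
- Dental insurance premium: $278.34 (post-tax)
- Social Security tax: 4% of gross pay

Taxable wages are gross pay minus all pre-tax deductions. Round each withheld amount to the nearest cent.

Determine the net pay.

401(k) contribution: $2842.93 × 0.04 = $113.72
Taxable wages = $2842.93 − $113.72 = $2729.21
Federal income tax: $2729.21 × 0.1998 = $545.30
State income tax: $2729.21 × 0.068 = $185.59
State unemployment insurance (employee share): $2842.93 × 0.01 = $28.43
Social Security tax: $2842.93 × 0.04 = $113.72
PFL insurance: $2842.93 × 0.0096 = $27.29
Dental insurance premium: $278.34
Vision plan: $58.41
Total deductions = $113.72 + $545.30 + $185.59 + $28.43 + $113.72 + $27.29 + $278.34 + $58.41 = $1350.80
Net pay = $2842.93 − $1350.80 = $1492.13

$1492.13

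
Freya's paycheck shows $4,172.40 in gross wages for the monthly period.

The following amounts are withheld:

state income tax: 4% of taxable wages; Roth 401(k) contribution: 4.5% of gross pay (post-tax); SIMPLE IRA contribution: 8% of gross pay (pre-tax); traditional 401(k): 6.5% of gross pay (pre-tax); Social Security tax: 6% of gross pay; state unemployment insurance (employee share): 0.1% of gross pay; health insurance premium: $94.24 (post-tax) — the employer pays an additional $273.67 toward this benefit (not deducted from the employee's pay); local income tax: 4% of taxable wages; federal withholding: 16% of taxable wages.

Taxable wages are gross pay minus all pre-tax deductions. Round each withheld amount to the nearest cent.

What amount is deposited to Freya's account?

Traditional 401(k): $4,172.40 × 0.065 = $271.21
SIMPLE IRA contribution: $4,172.40 × 0.08 = $333.79
Pre-tax total = $271.21 + $333.79 = $605.00
Taxable wages = $4,172.40 − $605.00 = $3,567.40
State income tax: $3,567.40 × 0.04 = $142.70
Federal withholding: $3,567.40 × 0.16 = $570.78
Local income tax: $3,567.40 × 0.04 = $142.70
Social Security tax: $4,172.40 × 0.06 = $250.34
State unemployment insurance (employee share): $4,172.40 × 0.001 = $4.17
Roth 401(k) contribution: $4,172.40 × 0.045 = $187.76
Health insurance premium: $94.24
(Employer's $273.67 toward health insurance premium is not withheld from the employee.)
Total deductions = $271.21 + $333.79 + $142.70 + $570.78 + $142.70 + $250.34 + $4.17 + $187.76 + $94.24 = $1,997.69
Net pay = $4,172.40 − $1,997.69 = $2,174.71

$2,174.71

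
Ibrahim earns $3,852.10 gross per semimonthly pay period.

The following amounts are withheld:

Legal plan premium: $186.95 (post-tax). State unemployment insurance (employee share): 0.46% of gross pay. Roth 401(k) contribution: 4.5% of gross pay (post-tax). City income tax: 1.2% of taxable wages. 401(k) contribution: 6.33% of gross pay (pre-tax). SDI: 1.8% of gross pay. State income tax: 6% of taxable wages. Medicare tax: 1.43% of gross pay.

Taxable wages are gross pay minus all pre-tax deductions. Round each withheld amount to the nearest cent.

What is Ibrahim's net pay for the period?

$2,846.02

401(k) contribution: $3,852.10 × 0.0633 = $243.84
Taxable wages = $3,852.10 − $243.84 = $3,608.26
State income tax: $3,608.26 × 0.06 = $216.50
City income tax: $3,608.26 × 0.012 = $43.30
SDI: $3,852.10 × 0.018 = $69.34
Medicare tax: $3,852.10 × 0.0143 = $55.09
State unemployment insurance (employee share): $3,852.10 × 0.0046 = $17.72
Legal plan premium: $186.95
Roth 401(k) contribution: $3,852.10 × 0.045 = $173.34
Total deductions = $243.84 + $216.50 + $43.30 + $69.34 + $55.09 + $17.72 + $186.95 + $173.34 = $1,006.08
Net pay = $3,852.10 − $1,006.08 = $2,846.02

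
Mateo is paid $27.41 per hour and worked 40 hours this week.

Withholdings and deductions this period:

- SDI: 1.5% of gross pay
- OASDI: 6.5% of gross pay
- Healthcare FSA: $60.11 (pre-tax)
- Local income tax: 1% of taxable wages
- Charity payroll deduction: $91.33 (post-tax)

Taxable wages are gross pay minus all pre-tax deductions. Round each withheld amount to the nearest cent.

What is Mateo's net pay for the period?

$846.88

Gross pay: 40 × $27.41 = $1096.40
Healthcare FSA: $60.11
Taxable wages = $1096.40 − $60.11 = $1036.29
Local income tax: $1036.29 × 0.01 = $10.36
OASDI: $1096.40 × 0.065 = $71.27
SDI: $1096.40 × 0.015 = $16.45
Charity payroll deduction: $91.33
Total deductions = $60.11 + $10.36 + $71.27 + $16.45 + $91.33 = $249.52
Net pay = $1096.40 − $249.52 = $846.88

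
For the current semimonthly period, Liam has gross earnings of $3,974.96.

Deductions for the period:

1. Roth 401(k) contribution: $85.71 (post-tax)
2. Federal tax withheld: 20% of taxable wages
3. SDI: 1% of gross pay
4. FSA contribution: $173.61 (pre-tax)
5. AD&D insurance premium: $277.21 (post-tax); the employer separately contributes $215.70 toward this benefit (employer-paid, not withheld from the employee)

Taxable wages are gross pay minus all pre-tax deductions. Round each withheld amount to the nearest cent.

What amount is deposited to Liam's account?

$2,638.41

FSA contribution: $173.61
Taxable wages = $3,974.96 − $173.61 = $3,801.35
Federal tax withheld: $3,801.35 × 0.2 = $760.27
SDI: $3,974.96 × 0.01 = $39.75
AD&D insurance premium: $277.21
Roth 401(k) contribution: $85.71
(Employer's $215.70 toward AD&D insurance premium is not withheld from the employee.)
Total deductions = $173.61 + $760.27 + $39.75 + $277.21 + $85.71 = $1,336.55
Net pay = $3,974.96 − $1,336.55 = $2,638.41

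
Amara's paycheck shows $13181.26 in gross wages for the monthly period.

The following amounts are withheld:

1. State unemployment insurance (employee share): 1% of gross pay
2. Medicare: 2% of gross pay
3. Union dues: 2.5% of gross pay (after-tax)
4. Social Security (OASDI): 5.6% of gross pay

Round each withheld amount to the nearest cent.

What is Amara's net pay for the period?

Medicare: $13181.26 × 0.02 = $263.63
Social Security (OASDI): $13181.26 × 0.056 = $738.15
State unemployment insurance (employee share): $13181.26 × 0.01 = $131.81
Union dues: $13181.26 × 0.025 = $329.53
Total deductions = $263.63 + $738.15 + $131.81 + $329.53 = $1463.12
Net pay = $13181.26 − $1463.12 = $11718.14

$11718.14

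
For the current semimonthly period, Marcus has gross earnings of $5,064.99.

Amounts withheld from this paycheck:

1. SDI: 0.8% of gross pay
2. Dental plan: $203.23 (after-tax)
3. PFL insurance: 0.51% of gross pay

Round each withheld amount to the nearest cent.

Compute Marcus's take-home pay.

$4,795.41

SDI: $5,064.99 × 0.008 = $40.52
PFL insurance: $5,064.99 × 0.0051 = $25.83
Dental plan: $203.23
Total deductions = $40.52 + $25.83 + $203.23 = $269.58
Net pay = $5,064.99 − $269.58 = $4,795.41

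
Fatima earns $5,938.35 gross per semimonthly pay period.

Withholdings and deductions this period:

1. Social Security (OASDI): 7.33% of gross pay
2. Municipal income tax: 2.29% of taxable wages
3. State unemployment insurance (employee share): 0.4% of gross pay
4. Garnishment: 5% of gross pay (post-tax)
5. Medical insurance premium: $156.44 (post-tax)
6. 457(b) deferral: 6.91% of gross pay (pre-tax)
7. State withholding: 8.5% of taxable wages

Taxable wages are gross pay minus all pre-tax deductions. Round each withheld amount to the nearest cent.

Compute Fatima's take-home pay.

$4,019.15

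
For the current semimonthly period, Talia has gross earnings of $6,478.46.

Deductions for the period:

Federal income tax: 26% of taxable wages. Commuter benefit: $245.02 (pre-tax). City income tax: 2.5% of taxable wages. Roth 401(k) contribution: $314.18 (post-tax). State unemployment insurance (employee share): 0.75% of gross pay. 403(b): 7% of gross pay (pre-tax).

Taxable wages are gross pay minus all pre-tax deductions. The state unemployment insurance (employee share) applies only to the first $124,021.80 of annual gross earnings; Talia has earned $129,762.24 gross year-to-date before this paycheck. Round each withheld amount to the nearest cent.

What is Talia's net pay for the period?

$3,818.48

Commuter benefit: $245.02
403(b): $6,478.46 × 0.07 = $453.49
Pre-tax total = $245.02 + $453.49 = $698.51
Taxable wages = $6,478.46 − $698.51 = $5,779.95
City income tax: $5,779.95 × 0.025 = $144.50
Federal income tax: $5,779.95 × 0.26 = $1,502.79
State unemployment insurance (employee share): annual cap $124,021.80 already reached (YTD $129,762.24), so $0.00
Roth 401(k) contribution: $314.18
Total deductions = $245.02 + $453.49 + $144.50 + $1,502.79 + $0.00 + $314.18 = $2,659.98
Net pay = $6,478.46 − $2,659.98 = $3,818.48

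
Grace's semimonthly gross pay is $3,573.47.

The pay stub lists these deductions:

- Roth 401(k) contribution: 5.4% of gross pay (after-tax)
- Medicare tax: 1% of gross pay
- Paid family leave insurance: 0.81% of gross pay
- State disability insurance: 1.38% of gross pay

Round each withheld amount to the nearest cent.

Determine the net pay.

$3,266.51

Medicare tax: $3,573.47 × 0.01 = $35.73
State disability insurance: $3,573.47 × 0.0138 = $49.31
Paid family leave insurance: $3,573.47 × 0.0081 = $28.95
Roth 401(k) contribution: $3,573.47 × 0.054 = $192.97
Total deductions = $35.73 + $49.31 + $28.95 + $192.97 = $306.96
Net pay = $3,573.47 − $306.96 = $3,266.51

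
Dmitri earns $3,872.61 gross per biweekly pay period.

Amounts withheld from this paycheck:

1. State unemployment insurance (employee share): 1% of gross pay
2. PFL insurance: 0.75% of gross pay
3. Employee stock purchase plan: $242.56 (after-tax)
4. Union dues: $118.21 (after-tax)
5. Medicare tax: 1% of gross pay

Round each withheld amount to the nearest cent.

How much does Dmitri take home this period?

$3,405.34

PFL insurance: $3,872.61 × 0.0075 = $29.04
State unemployment insurance (employee share): $3,872.61 × 0.01 = $38.73
Medicare tax: $3,872.61 × 0.01 = $38.73
Employee stock purchase plan: $242.56
Union dues: $118.21
Total deductions = $29.04 + $38.73 + $38.73 + $242.56 + $118.21 = $467.27
Net pay = $3,872.61 − $467.27 = $3,405.34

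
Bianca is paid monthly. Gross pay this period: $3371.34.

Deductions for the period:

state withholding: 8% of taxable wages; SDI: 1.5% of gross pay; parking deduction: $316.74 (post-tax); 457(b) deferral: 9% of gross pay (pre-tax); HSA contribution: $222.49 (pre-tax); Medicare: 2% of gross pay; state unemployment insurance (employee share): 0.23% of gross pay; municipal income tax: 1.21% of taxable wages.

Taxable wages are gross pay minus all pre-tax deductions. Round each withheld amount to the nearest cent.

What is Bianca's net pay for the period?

HSA contribution: $222.49
457(b) deferral: $3371.34 × 0.09 = $303.42
Pre-tax total = $222.49 + $303.42 = $525.91
Taxable wages = $3371.34 − $525.91 = $2845.43
Municipal income tax: $2845.43 × 0.0121 = $34.43
State withholding: $2845.43 × 0.08 = $227.63
Medicare: $3371.34 × 0.02 = $67.43
SDI: $3371.34 × 0.015 = $50.57
State unemployment insurance (employee share): $3371.34 × 0.0023 = $7.75
Parking deduction: $316.74
Total deductions = $222.49 + $303.42 + $34.43 + $227.63 + $67.43 + $50.57 + $7.75 + $316.74 = $1230.46
Net pay = $3371.34 − $1230.46 = $2140.88

$2140.88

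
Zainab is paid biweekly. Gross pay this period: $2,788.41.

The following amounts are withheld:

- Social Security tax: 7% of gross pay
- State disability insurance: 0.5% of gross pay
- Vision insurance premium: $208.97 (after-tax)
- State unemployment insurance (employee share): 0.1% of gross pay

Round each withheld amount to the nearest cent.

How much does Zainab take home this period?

Social Security tax: $2,788.41 × 0.07 = $195.19
State unemployment insurance (employee share): $2,788.41 × 0.001 = $2.79
State disability insurance: $2,788.41 × 0.005 = $13.94
Vision insurance premium: $208.97
Total deductions = $195.19 + $2.79 + $13.94 + $208.97 = $420.89
Net pay = $2,788.41 − $420.89 = $2,367.52

$2,367.52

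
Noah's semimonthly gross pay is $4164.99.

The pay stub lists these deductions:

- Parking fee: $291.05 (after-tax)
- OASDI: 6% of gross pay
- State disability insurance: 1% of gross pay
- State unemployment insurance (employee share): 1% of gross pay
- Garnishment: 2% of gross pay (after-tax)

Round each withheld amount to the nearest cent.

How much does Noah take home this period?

State unemployment insurance (employee share): $4164.99 × 0.01 = $41.65
OASDI: $4164.99 × 0.06 = $249.90
State disability insurance: $4164.99 × 0.01 = $41.65
Parking fee: $291.05
Garnishment: $4164.99 × 0.02 = $83.30
Total deductions = $41.65 + $249.90 + $41.65 + $291.05 + $83.30 = $707.55
Net pay = $4164.99 − $707.55 = $3457.44

$3457.44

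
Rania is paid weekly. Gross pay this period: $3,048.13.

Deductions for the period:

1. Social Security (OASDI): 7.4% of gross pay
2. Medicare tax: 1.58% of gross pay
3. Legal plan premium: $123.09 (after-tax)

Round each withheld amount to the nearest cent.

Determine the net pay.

$2,651.32

Social Security (OASDI): $3,048.13 × 0.074 = $225.56
Medicare tax: $3,048.13 × 0.0158 = $48.16
Legal plan premium: $123.09
Total deductions = $225.56 + $48.16 + $123.09 = $396.81
Net pay = $3,048.13 − $396.81 = $2,651.32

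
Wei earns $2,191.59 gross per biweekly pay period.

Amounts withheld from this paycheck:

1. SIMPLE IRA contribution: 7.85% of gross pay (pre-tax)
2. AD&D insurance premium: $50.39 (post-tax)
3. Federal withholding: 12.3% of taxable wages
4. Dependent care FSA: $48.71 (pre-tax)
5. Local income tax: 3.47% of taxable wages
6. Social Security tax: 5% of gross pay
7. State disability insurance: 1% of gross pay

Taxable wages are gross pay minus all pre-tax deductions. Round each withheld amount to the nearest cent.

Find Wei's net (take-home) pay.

Dependent care FSA: $48.71
SIMPLE IRA contribution: $2,191.59 × 0.0785 = $172.04
Pre-tax total = $48.71 + $172.04 = $220.75
Taxable wages = $2,191.59 − $220.75 = $1,970.84
Federal withholding: $1,970.84 × 0.123 = $242.41
Local income tax: $1,970.84 × 0.0347 = $68.39
State disability insurance: $2,191.59 × 0.01 = $21.92
Social Security tax: $2,191.59 × 0.05 = $109.58
AD&D insurance premium: $50.39
Total deductions = $48.71 + $172.04 + $242.41 + $68.39 + $21.92 + $109.58 + $50.39 = $713.44
Net pay = $2,191.59 − $713.44 = $1,478.15

$1,478.15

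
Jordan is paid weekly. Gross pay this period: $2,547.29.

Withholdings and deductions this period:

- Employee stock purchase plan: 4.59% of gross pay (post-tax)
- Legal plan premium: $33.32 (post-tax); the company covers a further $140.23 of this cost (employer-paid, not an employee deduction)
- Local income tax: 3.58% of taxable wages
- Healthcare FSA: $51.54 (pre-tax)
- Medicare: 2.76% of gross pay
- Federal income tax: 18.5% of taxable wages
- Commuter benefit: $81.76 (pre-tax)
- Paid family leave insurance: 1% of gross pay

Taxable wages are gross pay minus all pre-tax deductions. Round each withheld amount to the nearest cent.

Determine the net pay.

Commuter benefit: $81.76
Healthcare FSA: $51.54
Pre-tax total = $81.76 + $51.54 = $133.30
Taxable wages = $2,547.29 − $133.30 = $2,413.99
Local income tax: $2,413.99 × 0.0358 = $86.42
Federal income tax: $2,413.99 × 0.185 = $446.59
Medicare: $2,547.29 × 0.0276 = $70.31
Paid family leave insurance: $2,547.29 × 0.01 = $25.47
Employee stock purchase plan: $2,547.29 × 0.0459 = $116.92
Legal plan premium: $33.32
(Employer's $140.23 toward legal plan premium is not withheld from the employee.)
Total deductions = $81.76 + $51.54 + $86.42 + $446.59 + $70.31 + $25.47 + $116.92 + $33.32 = $912.33
Net pay = $2,547.29 − $912.33 = $1,634.96

$1,634.96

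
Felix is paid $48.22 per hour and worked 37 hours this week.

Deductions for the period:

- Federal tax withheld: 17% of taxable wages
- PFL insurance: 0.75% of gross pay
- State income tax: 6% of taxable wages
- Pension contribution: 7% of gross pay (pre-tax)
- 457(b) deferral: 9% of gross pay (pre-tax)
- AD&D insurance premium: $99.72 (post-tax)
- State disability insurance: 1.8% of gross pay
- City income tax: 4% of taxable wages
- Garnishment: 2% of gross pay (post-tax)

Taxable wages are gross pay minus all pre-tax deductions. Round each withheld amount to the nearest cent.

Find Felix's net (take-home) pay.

Gross pay: 37 × $48.22 = $1,784.14
Pension contribution: $1,784.14 × 0.07 = $124.89
457(b) deferral: $1,784.14 × 0.09 = $160.57
Pre-tax total = $124.89 + $160.57 = $285.46
Taxable wages = $1,784.14 − $285.46 = $1,498.68
City income tax: $1,498.68 × 0.04 = $59.95
Federal tax withheld: $1,498.68 × 0.17 = $254.78
State income tax: $1,498.68 × 0.06 = $89.92
PFL insurance: $1,784.14 × 0.0075 = $13.38
State disability insurance: $1,784.14 × 0.018 = $32.11
AD&D insurance premium: $99.72
Garnishment: $1,784.14 × 0.02 = $35.68
Total deductions = $124.89 + $160.57 + $59.95 + $254.78 + $89.92 + $13.38 + $32.11 + $99.72 + $35.68 = $871.00
Net pay = $1,784.14 − $871.00 = $913.14

$913.14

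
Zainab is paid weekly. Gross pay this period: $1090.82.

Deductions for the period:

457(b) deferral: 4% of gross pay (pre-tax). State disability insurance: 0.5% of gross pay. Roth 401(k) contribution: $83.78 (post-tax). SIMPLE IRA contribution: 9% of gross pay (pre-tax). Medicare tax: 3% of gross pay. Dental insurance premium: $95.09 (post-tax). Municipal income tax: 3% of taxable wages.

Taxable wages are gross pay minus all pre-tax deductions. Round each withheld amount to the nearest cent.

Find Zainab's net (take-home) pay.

SIMPLE IRA contribution: $1090.82 × 0.09 = $98.17
457(b) deferral: $1090.82 × 0.04 = $43.63
Pre-tax total = $98.17 + $43.63 = $141.80
Taxable wages = $1090.82 − $141.80 = $949.02
Municipal income tax: $949.02 × 0.03 = $28.47
Medicare tax: $1090.82 × 0.03 = $32.72
State disability insurance: $1090.82 × 0.005 = $5.45
Roth 401(k) contribution: $83.78
Dental insurance premium: $95.09
Total deductions = $98.17 + $43.63 + $28.47 + $32.72 + $5.45 + $83.78 + $95.09 = $387.31
Net pay = $1090.82 − $387.31 = $703.51

$703.51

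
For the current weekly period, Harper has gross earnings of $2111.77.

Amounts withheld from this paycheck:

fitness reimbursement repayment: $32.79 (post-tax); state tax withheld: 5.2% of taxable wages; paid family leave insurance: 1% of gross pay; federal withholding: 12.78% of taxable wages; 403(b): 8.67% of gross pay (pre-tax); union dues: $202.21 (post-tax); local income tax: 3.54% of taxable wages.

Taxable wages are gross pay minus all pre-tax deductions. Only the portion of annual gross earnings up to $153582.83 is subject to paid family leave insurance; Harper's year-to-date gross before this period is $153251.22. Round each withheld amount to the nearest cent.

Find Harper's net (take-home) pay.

403(b): $2111.77 × 0.0867 = $183.09
Taxable wages = $2111.77 − $183.09 = $1928.68
Local income tax: $1928.68 × 0.0354 = $68.28
Federal withholding: $1928.68 × 0.1278 = $246.49
State tax withheld: $1928.68 × 0.052 = $100.29
Paid family leave insurance: only $153582.83 − $153251.22 = $331.61 of this check is subject → $331.61 × 0.01 = $3.32
Union dues: $202.21
Fitness reimbursement repayment: $32.79
Total deductions = $183.09 + $68.28 + $246.49 + $100.29 + $3.32 + $202.21 + $32.79 = $836.47
Net pay = $2111.77 − $836.47 = $1275.30

$1275.30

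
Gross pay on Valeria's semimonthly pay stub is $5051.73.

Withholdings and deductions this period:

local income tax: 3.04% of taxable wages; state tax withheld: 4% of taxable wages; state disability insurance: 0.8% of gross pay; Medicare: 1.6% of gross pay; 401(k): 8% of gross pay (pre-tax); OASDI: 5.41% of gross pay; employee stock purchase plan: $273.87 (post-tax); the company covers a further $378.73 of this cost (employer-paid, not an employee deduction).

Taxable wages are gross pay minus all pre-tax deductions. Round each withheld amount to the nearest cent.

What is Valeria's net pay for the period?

401(k): $5051.73 × 0.08 = $404.14
Taxable wages = $5051.73 − $404.14 = $4647.59
Local income tax: $4647.59 × 0.0304 = $141.29
State tax withheld: $4647.59 × 0.04 = $185.90
State disability insurance: $5051.73 × 0.008 = $40.41
Medicare: $5051.73 × 0.016 = $80.83
OASDI: $5051.73 × 0.0541 = $273.30
Employee stock purchase plan: $273.87
(Employer's $378.73 toward employee stock purchase plan is not withheld from the employee.)
Total deductions = $404.14 + $141.29 + $185.90 + $40.41 + $80.83 + $273.30 + $273.87 = $1399.74
Net pay = $5051.73 − $1399.74 = $3651.99

$3651.99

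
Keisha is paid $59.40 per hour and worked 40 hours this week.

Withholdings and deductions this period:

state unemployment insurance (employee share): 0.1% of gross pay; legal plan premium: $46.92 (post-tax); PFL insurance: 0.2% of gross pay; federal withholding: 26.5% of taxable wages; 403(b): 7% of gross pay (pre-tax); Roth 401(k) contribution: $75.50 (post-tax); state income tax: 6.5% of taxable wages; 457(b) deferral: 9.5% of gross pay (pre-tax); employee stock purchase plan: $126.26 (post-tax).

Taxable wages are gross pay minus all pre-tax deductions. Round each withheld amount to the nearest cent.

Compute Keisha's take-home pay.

Gross pay: 40 × $59.40 = $2,376.00
403(b): $2,376.00 × 0.07 = $166.32
457(b) deferral: $2,376.00 × 0.095 = $225.72
Pre-tax total = $166.32 + $225.72 = $392.04
Taxable wages = $2,376.00 − $392.04 = $1,983.96
State income tax: $1,983.96 × 0.065 = $128.96
Federal withholding: $1,983.96 × 0.265 = $525.75
State unemployment insurance (employee share): $2,376.00 × 0.001 = $2.38
PFL insurance: $2,376.00 × 0.002 = $4.75
Legal plan premium: $46.92
Roth 401(k) contribution: $75.50
Employee stock purchase plan: $126.26
Total deductions = $166.32 + $225.72 + $128.96 + $525.75 + $2.38 + $4.75 + $46.92 + $75.50 + $126.26 = $1,302.56
Net pay = $2,376.00 − $1,302.56 = $1,073.44

$1,073.44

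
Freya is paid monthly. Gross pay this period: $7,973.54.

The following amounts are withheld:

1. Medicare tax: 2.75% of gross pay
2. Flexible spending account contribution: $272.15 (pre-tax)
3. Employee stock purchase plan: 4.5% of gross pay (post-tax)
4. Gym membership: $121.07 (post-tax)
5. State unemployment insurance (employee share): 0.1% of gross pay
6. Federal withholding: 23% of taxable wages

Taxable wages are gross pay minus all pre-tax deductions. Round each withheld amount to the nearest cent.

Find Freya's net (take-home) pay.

$5,222.95

Flexible spending account contribution: $272.15
Taxable wages = $7,973.54 − $272.15 = $7,701.39
Federal withholding: $7,701.39 × 0.23 = $1,771.32
State unemployment insurance (employee share): $7,973.54 × 0.001 = $7.97
Medicare tax: $7,973.54 × 0.0275 = $219.27
Employee stock purchase plan: $7,973.54 × 0.045 = $358.81
Gym membership: $121.07
Total deductions = $272.15 + $1,771.32 + $7.97 + $219.27 + $358.81 + $121.07 = $2,750.59
Net pay = $7,973.54 − $2,750.59 = $5,222.95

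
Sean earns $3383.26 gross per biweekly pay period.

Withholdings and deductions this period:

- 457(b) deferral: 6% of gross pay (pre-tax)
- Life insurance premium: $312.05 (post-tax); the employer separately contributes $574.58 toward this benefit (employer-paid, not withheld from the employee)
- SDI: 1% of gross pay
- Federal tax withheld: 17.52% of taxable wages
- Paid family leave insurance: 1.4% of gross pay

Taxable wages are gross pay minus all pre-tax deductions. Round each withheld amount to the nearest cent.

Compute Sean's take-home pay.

$2229.83

457(b) deferral: $3383.26 × 0.06 = $203.00
Taxable wages = $3383.26 − $203.00 = $3180.26
Federal tax withheld: $3180.26 × 0.1752 = $557.18
Paid family leave insurance: $3383.26 × 0.014 = $47.37
SDI: $3383.26 × 0.01 = $33.83
Life insurance premium: $312.05
(Employer's $574.58 toward life insurance premium is not withheld from the employee.)
Total deductions = $203.00 + $557.18 + $47.37 + $33.83 + $312.05 = $1153.43
Net pay = $3383.26 − $1153.43 = $2229.83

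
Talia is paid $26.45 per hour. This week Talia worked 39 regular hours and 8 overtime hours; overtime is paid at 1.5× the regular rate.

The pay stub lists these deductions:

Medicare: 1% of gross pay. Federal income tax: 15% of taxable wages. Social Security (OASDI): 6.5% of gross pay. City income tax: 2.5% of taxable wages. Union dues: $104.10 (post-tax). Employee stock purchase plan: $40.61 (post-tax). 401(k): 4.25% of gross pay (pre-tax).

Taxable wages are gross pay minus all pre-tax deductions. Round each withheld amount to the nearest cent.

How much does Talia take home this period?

$819.71

Regular pay: 39 × $26.45 = $1,031.55
Overtime pay: 8 × $26.45 × 1.5 = $317.40
Gross pay = $1,031.55 + $317.40 = $1,348.95
401(k): $1,348.95 × 0.0425 = $57.33
Taxable wages = $1,348.95 − $57.33 = $1,291.62
City income tax: $1,291.62 × 0.025 = $32.29
Federal income tax: $1,291.62 × 0.15 = $193.74
Medicare: $1,348.95 × 0.01 = $13.49
Social Security (OASDI): $1,348.95 × 0.065 = $87.68
Employee stock purchase plan: $40.61
Union dues: $104.10
Total deductions = $57.33 + $32.29 + $193.74 + $13.49 + $87.68 + $40.61 + $104.10 = $529.24
Net pay = $1,348.95 − $529.24 = $819.71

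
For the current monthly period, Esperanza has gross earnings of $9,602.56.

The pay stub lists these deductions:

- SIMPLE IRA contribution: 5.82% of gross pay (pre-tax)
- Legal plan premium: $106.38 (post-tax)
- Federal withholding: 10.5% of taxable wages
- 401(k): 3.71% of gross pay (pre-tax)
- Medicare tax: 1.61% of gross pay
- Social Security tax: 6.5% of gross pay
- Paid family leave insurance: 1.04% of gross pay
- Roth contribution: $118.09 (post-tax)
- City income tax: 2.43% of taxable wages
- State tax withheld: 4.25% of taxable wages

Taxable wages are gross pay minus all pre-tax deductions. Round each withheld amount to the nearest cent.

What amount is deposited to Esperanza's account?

SIMPLE IRA contribution: $9,602.56 × 0.0582 = $558.87
401(k): $9,602.56 × 0.0371 = $356.25
Pre-tax total = $558.87 + $356.25 = $915.12
Taxable wages = $9,602.56 − $915.12 = $8,687.44
State tax withheld: $8,687.44 × 0.0425 = $369.22
Federal withholding: $8,687.44 × 0.105 = $912.18
City income tax: $8,687.44 × 0.0243 = $211.10
Paid family leave insurance: $9,602.56 × 0.0104 = $99.87
Social Security tax: $9,602.56 × 0.065 = $624.17
Medicare tax: $9,602.56 × 0.0161 = $154.60
Legal plan premium: $106.38
Roth contribution: $118.09
Total deductions = $558.87 + $356.25 + $369.22 + $912.18 + $211.10 + $99.87 + $624.17 + $154.60 + $106.38 + $118.09 = $3,510.73
Net pay = $9,602.56 − $3,510.73 = $6,091.83

$6,091.83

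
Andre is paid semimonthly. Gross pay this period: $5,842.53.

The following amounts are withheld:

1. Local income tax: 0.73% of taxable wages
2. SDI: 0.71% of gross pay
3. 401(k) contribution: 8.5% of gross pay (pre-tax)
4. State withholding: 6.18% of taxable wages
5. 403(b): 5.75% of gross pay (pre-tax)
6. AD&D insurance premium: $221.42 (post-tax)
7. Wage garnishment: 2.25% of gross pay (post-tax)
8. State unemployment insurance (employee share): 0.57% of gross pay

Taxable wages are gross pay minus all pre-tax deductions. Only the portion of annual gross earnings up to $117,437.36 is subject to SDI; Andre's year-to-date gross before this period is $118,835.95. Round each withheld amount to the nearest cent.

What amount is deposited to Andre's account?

$4,277.59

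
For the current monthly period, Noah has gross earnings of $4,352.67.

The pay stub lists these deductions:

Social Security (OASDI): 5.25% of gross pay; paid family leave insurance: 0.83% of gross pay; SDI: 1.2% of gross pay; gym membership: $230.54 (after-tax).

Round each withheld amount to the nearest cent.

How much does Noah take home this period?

Paid family leave insurance: $4,352.67 × 0.0083 = $36.13
Social Security (OASDI): $4,352.67 × 0.0525 = $228.52
SDI: $4,352.67 × 0.012 = $52.23
Gym membership: $230.54
Total deductions = $36.13 + $228.52 + $52.23 + $230.54 = $547.42
Net pay = $4,352.67 − $547.42 = $3,805.25

$3,805.25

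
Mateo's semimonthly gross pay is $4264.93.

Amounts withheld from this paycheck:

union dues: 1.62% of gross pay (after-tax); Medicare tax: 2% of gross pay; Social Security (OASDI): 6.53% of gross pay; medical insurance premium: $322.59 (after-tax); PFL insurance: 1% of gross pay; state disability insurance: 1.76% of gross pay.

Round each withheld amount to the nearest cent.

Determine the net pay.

$3391.74

State disability insurance: $4264.93 × 0.0176 = $75.06
PFL insurance: $4264.93 × 0.01 = $42.65
Social Security (OASDI): $4264.93 × 0.0653 = $278.50
Medicare tax: $4264.93 × 0.02 = $85.30
Union dues: $4264.93 × 0.0162 = $69.09
Medical insurance premium: $322.59
Total deductions = $75.06 + $42.65 + $278.50 + $85.30 + $69.09 + $322.59 = $873.19
Net pay = $4264.93 − $873.19 = $3391.74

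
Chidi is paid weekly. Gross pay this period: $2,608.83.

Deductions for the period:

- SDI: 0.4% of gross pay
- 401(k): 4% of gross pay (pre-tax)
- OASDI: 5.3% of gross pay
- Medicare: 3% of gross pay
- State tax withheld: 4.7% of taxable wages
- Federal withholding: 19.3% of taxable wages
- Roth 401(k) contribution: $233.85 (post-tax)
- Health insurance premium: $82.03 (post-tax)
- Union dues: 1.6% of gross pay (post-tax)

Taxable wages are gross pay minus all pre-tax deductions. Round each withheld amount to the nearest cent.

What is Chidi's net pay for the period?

401(k): $2,608.83 × 0.04 = $104.35
Taxable wages = $2,608.83 − $104.35 = $2,504.48
State tax withheld: $2,504.48 × 0.047 = $117.71
Federal withholding: $2,504.48 × 0.193 = $483.36
SDI: $2,608.83 × 0.004 = $10.44
Medicare: $2,608.83 × 0.03 = $78.26
OASDI: $2,608.83 × 0.053 = $138.27
Health insurance premium: $82.03
Union dues: $2,608.83 × 0.016 = $41.74
Roth 401(k) contribution: $233.85
Total deductions = $104.35 + $117.71 + $483.36 + $10.44 + $78.26 + $138.27 + $82.03 + $41.74 + $233.85 = $1,290.01
Net pay = $2,608.83 − $1,290.01 = $1,318.82

$1,318.82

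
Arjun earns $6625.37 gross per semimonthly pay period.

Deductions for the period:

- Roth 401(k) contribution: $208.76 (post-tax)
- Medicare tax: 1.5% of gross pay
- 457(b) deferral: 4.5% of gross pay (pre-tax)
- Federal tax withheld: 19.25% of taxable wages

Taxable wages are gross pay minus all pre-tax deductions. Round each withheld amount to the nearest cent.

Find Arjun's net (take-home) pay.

$4801.10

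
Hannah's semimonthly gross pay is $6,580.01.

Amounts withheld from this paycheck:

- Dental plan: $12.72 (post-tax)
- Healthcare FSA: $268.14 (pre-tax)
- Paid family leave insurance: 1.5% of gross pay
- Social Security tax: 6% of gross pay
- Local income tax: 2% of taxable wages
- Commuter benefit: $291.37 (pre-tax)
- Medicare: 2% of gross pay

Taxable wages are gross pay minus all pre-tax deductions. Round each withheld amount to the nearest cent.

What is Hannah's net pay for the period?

Commuter benefit: $291.37
Healthcare FSA: $268.14
Pre-tax total = $291.37 + $268.14 = $559.51
Taxable wages = $6,580.01 − $559.51 = $6,020.50
Local income tax: $6,020.50 × 0.02 = $120.41
Paid family leave insurance: $6,580.01 × 0.015 = $98.70
Social Security tax: $6,580.01 × 0.06 = $394.80
Medicare: $6,580.01 × 0.02 = $131.60
Dental plan: $12.72
Total deductions = $291.37 + $268.14 + $120.41 + $98.70 + $394.80 + $131.60 + $12.72 = $1,317.74
Net pay = $6,580.01 − $1,317.74 = $5,262.27

$5,262.27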